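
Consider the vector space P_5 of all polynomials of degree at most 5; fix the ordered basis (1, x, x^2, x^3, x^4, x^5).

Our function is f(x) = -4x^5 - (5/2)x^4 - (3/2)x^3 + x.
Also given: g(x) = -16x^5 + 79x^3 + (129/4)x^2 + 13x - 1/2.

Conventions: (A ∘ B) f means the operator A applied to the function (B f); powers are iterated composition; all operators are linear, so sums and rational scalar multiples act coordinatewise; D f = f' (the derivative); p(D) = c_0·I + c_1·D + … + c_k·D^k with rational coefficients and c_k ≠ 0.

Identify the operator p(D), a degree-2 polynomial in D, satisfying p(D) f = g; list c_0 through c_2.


c_0 = 4, c_1 = -1/2, c_2 = -1

D^0 f = -4x^5 - (5/2)x^4 - (3/2)x^3 + x
D^1 f = -20x^4 - 10x^3 - (9/2)x^2 + 1
D^2 f = -80x^3 - 30x^2 - 9x
matching coefficients of g against c_0 f + c_1 Df + … from the top degree down determines the c_i
solution: c_0 = 4, c_1 = -1/2, c_2 = -1


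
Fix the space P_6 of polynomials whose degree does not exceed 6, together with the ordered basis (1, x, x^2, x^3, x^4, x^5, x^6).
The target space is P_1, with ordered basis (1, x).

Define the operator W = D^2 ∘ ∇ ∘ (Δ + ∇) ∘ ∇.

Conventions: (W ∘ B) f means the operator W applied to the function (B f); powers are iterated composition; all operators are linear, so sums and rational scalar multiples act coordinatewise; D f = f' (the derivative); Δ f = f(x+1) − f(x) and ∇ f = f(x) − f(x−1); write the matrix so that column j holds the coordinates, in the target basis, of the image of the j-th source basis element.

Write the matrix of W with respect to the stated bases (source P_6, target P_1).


the matrix is [[0, 0, 0, 0, 0, 240, -1440]; [0, 0, 0, 0, 0, 0, 1440]] (rows listed top to bottom)

image of 1: 0
image of x: 0
image of x^2: 0
image of x^3: 0
image of x^4: 0
image of x^5: 240
image of x^6: 1440x - 1440
each image's coordinates form column j of the matrix


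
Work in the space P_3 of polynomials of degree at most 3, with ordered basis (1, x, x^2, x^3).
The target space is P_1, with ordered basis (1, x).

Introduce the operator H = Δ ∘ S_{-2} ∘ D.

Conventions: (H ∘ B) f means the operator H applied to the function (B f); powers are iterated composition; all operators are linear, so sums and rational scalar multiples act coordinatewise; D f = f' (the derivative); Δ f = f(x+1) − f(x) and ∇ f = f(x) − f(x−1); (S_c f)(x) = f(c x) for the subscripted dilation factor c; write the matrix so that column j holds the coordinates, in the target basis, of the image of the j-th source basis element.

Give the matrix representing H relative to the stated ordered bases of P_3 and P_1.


the matrix is [[0, 0, -4, 12]; [0, 0, 0, 24]] (rows listed top to bottom)

image of 1: 0
image of x: 0
image of x^2: -4
image of x^3: 24x + 12
each image's coordinates form column j of the matrix


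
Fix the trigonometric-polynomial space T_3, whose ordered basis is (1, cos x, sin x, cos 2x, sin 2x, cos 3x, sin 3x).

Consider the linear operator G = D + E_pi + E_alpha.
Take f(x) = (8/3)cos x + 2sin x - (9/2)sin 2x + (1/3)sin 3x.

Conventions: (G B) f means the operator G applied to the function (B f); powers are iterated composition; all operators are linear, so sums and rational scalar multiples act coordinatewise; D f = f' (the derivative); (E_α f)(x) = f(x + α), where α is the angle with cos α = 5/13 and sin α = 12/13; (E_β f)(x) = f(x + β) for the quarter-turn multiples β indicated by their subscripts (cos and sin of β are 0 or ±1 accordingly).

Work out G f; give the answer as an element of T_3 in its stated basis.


g(x) = (86/39)cos x - (248/39)sin x - (2061/169)cos 2x - (225/169)sin 2x + (1921/2197)cos 3x - (4232/6591)sin 3x

D f = 2cos x - (8/3)sin x - 9cos 2x + cos 3x
E_pi f = -(8/3)cos x - 2sin x - (9/2)sin 2x - (1/3)sin 3x
E_alpha f = (112/39)cos x - (22/13)sin x - (540/169)cos 2x + (1071/338)sin 2x - (276/2197)cos 3x - (2035/6591)sin 3x
(D + E_pi + E_alpha) f = (86/39)cos x - (248/39)sin x - (2061/169)cos 2x - (225/169)sin 2x + (1921/2197)cos 3x - (4232/6591)sin 3x


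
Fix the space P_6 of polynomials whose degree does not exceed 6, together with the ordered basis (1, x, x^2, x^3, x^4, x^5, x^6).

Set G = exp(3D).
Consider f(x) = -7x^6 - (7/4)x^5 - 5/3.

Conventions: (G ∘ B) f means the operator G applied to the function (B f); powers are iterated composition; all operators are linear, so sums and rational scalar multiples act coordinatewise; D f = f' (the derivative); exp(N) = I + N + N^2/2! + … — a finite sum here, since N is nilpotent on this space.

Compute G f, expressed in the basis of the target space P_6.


the image equals g(x) = -7x^6 - (511/4)x^5 - (3885/4)x^4 - (7875/2)x^3 - (17955/2)x^2 - (43659/4)x - 66359/12

order-1 term: -126x^5 - (105/4)x^4
order-2 term: -945x^4 - (315/2)x^3
order-3 term: -3780x^3 - (945/2)x^2
order-4 term: -8505x^2 - (2835/4)x
order-5 term: -10206x - 1701/4
order-6 term: -5103
the series for exp(3D) f terminates at order 6
exp(3D) f = -7x^6 - (511/4)x^5 - (3885/4)x^4 - (7875/2)x^3 - (17955/2)x^2 - (43659/4)x - 66359/12


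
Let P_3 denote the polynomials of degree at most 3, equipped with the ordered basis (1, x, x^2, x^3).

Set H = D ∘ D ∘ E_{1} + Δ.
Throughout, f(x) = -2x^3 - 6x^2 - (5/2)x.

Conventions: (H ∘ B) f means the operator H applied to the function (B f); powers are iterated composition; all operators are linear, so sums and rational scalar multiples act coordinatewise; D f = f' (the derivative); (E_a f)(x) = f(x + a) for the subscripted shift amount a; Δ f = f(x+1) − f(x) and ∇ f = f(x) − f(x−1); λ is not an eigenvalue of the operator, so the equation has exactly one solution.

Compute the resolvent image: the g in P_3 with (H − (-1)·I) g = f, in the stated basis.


write g with unknown coordinates in the stated basis and equate coefficients in (H − (-1)·I) g = f
solving from the highest basis element down gives g = -2x^3 + (31/2)x - 3/2
check: H g = -6x^2 - 18x + 3/2
so H g − (-1)·g = -2x^3 - 6x^2 - (5/2)x = f ✓

g(x) = -2x^3 + (31/2)x - 3/2


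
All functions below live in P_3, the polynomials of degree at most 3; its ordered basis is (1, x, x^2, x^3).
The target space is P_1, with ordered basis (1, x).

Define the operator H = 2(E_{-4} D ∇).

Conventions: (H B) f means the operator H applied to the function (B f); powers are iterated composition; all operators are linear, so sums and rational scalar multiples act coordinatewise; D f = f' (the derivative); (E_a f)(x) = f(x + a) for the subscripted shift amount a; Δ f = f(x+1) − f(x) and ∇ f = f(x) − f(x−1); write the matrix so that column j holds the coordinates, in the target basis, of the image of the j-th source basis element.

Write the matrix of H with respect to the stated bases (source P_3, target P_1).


image of 1: 0
image of x: 0
image of x^2: 4
image of x^3: 12x - 54
each image's coordinates form column j of the matrix

the matrix is [[0, 0, 4, -54]; [0, 0, 0, 12]] (rows listed top to bottom)


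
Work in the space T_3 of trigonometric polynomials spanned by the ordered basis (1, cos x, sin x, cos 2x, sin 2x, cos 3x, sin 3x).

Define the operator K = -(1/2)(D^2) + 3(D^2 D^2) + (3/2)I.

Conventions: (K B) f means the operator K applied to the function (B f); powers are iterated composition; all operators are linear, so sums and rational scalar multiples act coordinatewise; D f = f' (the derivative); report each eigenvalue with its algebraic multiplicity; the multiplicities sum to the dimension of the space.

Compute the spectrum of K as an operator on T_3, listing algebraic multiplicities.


λ = 3/2 (multiplicity 1), λ = 5 (multiplicity 2), λ = 103/2 (multiplicity 2), λ = 249 (multiplicity 2)

image of 1: 3/2
image of cos x: 5cos x
image of sin x: 5sin x
image of cos 2x: (103/2)cos 2x
image of sin 2x: (103/2)sin 2x
image of cos 3x: 249cos 3x
image of sin 3x: 249sin 3x
the matrix is diagonal; its diagonal is (3/2, 5, 5, 103/2, 103/2, 249, 249)
for a triangular matrix the eigenvalues are the diagonal entries, with algebraic multiplicity their repetition count


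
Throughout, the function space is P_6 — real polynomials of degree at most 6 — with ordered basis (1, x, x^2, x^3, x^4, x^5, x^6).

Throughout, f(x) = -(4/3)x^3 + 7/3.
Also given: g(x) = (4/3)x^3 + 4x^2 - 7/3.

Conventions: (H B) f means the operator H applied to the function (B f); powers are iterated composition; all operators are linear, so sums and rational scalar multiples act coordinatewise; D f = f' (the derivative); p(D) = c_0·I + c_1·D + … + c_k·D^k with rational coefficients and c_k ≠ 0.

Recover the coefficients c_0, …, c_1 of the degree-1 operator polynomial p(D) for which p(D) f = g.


p(D) = -I − D, i.e. c_0 = -1, c_1 = -1

D^0 f = -(4/3)x^3 + 7/3
D^1 f = -4x^2
matching coefficients of g against c_0 f + c_1 Df + … from the top degree down determines the c_i
solution: c_0 = -1, c_1 = -1


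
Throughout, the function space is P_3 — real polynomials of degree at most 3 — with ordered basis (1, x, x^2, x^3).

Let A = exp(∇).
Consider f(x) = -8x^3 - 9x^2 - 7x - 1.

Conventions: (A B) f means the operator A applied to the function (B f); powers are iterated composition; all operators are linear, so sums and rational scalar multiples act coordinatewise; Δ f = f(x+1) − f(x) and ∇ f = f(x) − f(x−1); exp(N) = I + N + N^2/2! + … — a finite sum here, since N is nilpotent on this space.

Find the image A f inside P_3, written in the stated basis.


order-1 term: -24x^2 + 6x - 6
order-2 term: -24x + 15
order-3 term: -8
the series for exp(∇) f terminates at order 3
exp(∇) f = -8x^3 - 33x^2 - 25x

the result is g(x) = -8x^3 - 33x^2 - 25x


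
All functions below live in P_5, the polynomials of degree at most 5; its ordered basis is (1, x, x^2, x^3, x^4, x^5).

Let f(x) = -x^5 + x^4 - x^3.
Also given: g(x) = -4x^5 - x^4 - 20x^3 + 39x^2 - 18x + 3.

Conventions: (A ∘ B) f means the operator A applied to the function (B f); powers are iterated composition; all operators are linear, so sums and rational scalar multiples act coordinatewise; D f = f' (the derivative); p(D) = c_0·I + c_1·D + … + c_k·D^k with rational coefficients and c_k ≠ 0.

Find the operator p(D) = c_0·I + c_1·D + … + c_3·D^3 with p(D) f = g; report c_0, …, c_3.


D^0 f = -x^5 + x^4 - x^3
D^1 f = -5x^4 + 4x^3 - 3x^2
D^2 f = -20x^3 + 12x^2 - 6x
D^3 f = -60x^2 + 24x - 6
matching coefficients of g against c_0 f + c_1 Df + … from the top degree down determines the c_i
solution: c_0 = 4, c_1 = 1, c_2 = 1, c_3 = -1/2

p(D) = 4·I + D + D^2 − (1/2)·D^3, i.e. c_0 = 4, c_1 = 1, c_2 = 1, c_3 = -1/2


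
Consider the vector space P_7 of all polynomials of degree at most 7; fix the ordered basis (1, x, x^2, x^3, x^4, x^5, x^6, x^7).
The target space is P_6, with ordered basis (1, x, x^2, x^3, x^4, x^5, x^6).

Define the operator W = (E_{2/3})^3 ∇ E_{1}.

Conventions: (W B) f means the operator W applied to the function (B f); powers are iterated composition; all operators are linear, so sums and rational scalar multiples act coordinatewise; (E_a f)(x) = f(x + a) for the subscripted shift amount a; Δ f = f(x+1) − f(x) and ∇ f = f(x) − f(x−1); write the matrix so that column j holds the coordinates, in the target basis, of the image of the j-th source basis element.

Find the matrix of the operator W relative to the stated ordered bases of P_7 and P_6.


the matrix is [[0, 1, 5, 19, 65, 211, 665, 2059]; [0, 0, 2, 15, 76, 325, 1266, 4655]; [0, 0, 0, 3, 30, 190, 975, 4431]; [0, 0, 0, 0, 4, 50, 380, 2275]; [0, 0, 0, 0, 0, 5, 75, 665]; [0, 0, 0, 0, 0, 0, 6, 105]; [0, 0, 0, 0, 0, 0, 0, 7]] (rows listed top to bottom)

image of 1: 0
image of x: 1
image of x^2: 2x + 5
image of x^3: 3x^2 + 15x + 19
image of x^4: 4x^3 + 30x^2 + 76x + 65
image of x^5: 5x^4 + 50x^3 + 190x^2 + 325x + 211
image of x^6: 6x^5 + 75x^4 + 380x^3 + 975x^2 + 1266x + 665
image of x^7: 7x^6 + 105x^5 + 665x^4 + 2275x^3 + 4431x^2 + 4655x + 2059
each image's coordinates form column j of the matrix


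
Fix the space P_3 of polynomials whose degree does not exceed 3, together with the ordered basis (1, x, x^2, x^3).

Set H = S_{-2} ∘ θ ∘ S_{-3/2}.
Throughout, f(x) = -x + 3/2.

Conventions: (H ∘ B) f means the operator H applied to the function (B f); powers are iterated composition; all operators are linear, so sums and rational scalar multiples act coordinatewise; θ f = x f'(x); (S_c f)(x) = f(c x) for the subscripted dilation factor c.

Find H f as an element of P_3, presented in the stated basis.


the result is g(x) = -3x

S_{-3/2} f = (3/2)x + 3/2
θ S_{-3/2} f = (3/2)x
S_{-2} (θ ∘ S_{-3/2}) f = -3x


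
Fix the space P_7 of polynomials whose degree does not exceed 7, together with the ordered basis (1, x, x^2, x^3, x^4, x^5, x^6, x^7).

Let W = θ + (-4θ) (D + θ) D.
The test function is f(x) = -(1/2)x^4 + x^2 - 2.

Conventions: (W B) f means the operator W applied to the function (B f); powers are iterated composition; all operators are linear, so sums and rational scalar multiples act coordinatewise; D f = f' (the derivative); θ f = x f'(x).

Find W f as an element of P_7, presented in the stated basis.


θ f = -2x^4 + 2x^2
D f = -2x^3 + 2x
D D f = -6x^2 + 2
θ D f = -6x^3 + 2x
(D + θ) D f = -6x^3 - 6x^2 + 2x + 2
θ (D + θ) D f = -18x^3 - 12x^2 + 2x
(-4θ) (D + θ) D f = 72x^3 + 48x^2 - 8x
(θ + (-4θ) (D + θ) D) f = -2x^4 + 72x^3 + 50x^2 - 8x

the image equals g(x) = -2x^4 + 72x^3 + 50x^2 - 8x


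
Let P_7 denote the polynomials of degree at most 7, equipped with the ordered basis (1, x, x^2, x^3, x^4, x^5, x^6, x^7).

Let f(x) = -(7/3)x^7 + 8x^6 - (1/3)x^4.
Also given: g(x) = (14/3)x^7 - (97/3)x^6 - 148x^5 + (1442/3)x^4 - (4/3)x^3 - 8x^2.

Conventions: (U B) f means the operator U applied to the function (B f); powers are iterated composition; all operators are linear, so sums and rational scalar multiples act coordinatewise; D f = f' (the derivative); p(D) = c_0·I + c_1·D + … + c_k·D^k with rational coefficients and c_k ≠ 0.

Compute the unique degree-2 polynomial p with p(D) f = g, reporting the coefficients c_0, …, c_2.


D^0 f = -(7/3)x^7 + 8x^6 - (1/3)x^4
D^1 f = -(49/3)x^6 + 48x^5 - (4/3)x^3
D^2 f = -98x^5 + 240x^4 - 4x^2
matching coefficients of g against c_0 f + c_1 Df + … from the top degree down determines the c_i
solution: c_0 = -2, c_1 = 1, c_2 = 2

p(D) = -2·I + D + 2·D^2, i.e. c_0 = -2, c_1 = 1, c_2 = 2


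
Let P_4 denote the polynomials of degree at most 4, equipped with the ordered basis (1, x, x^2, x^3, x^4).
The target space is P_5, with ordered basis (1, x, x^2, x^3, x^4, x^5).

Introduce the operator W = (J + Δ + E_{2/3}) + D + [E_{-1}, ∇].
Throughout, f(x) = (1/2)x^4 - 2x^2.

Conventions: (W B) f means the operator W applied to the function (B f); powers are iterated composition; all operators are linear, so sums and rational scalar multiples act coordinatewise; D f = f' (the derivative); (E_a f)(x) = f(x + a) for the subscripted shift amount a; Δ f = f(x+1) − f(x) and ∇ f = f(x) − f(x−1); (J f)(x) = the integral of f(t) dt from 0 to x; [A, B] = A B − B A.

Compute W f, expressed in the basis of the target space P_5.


g(x) = (1/10)x^5 + (1/2)x^4 + (14/3)x^3 + (7/3)x^2 - (218/27)x - 371/162

J f = (1/10)x^5 - (2/3)x^3
Δ f = 2x^3 + 3x^2 - 2x - 3/2
E_{2/3} f = (1/2)x^4 + (4/3)x^3 - (2/3)x^2 - (56/27)x - 64/81
(J + Δ + E_{2/3}) f = (1/10)x^5 + (1/2)x^4 + (8/3)x^3 + (7/3)x^2 - (110/27)x - 371/162
D f = 2x^3 - 4x
∇ f = 2x^3 - 3x^2 - 2x + 3/2
E_{-1} ∇ f = 2x^3 - 9x^2 + 10x - 3/2
E_{-1} f = (1/2)x^4 - 2x^3 + x^2 + 2x - 3/2
∇ E_{-1} f = 2x^3 - 9x^2 + 10x - 3/2
[E_{-1}, ∇] f = 0
((J + Δ + E_{2/3}) + D + [E_{-1}, ∇]) f = (1/10)x^5 + (1/2)x^4 + (14/3)x^3 + (7/3)x^2 - (218/27)x - 371/162


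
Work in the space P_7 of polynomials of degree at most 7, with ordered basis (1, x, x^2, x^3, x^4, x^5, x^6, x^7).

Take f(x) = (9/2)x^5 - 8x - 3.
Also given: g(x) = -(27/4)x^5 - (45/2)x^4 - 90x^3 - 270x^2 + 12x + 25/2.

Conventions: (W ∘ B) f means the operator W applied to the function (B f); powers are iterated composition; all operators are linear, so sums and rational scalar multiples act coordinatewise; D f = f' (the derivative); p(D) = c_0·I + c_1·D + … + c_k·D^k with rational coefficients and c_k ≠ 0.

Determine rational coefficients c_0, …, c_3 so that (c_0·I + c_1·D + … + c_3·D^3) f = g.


c_0 = -3/2, c_1 = -1, c_2 = -1, c_3 = -1

D^0 f = (9/2)x^5 - 8x - 3
D^1 f = (45/2)x^4 - 8
D^2 f = 90x^3
D^3 f = 270x^2
matching coefficients of g against c_0 f + c_1 Df + … from the top degree down determines the c_i
solution: c_0 = -3/2, c_1 = -1, c_2 = -1, c_3 = -1


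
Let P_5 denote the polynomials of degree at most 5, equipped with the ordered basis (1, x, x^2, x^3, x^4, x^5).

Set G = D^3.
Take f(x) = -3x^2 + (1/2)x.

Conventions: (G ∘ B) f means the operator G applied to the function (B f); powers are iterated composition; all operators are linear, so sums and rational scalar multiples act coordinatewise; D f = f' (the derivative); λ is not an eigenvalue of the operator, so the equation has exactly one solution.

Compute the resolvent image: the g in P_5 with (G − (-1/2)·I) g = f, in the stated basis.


the result is g(x) = -6x^2 + x

write g with unknown coordinates in the stated basis and equate coefficients in (G − (-1/2)·I) g = f
solving from the highest basis element down gives g = -6x^2 + x
check: G g = 0
so G g − (-1/2)·g = -3x^2 + (1/2)x = f ✓


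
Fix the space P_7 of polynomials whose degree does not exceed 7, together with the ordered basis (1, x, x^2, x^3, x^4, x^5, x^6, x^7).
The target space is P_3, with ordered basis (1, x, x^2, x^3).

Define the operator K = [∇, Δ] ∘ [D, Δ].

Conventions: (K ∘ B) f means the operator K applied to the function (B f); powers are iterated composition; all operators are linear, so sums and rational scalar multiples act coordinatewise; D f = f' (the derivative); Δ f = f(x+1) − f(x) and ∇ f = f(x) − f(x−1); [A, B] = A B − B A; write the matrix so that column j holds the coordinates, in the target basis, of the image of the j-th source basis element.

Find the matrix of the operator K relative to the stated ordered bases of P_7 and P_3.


the matrix is [[0, 0, 0, 0, 0, 0, 0, 0]; [0, 0, 0, 0, 0, 0, 0, 0]; [0, 0, 0, 0, 0, 0, 0, 0]; [0, 0, 0, 0, 0, 0, 0, 0]] (rows listed top to bottom)

image of 1: 0
image of x: 0
image of x^2: 0
image of x^3: 0
image of x^4: 0
image of x^5: 0
image of x^6: 0
image of x^7: 0
each image's coordinates form column j of the matrix


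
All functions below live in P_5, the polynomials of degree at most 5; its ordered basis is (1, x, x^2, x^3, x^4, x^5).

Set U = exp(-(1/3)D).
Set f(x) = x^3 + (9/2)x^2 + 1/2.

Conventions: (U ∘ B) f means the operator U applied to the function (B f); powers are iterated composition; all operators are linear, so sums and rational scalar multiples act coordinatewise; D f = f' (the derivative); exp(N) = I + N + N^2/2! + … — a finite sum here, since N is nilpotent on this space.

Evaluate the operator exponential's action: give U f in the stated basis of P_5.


the image equals g(x) = x^3 + (7/2)x^2 - (8/3)x + 26/27

order-1 term: -x^2 - 3x
order-2 term: (1/3)x + 1/2
order-3 term: -1/27
the series for exp(-(1/3)D) f terminates at order 3
exp(-(1/3)D) f = x^3 + (7/2)x^2 - (8/3)x + 26/27


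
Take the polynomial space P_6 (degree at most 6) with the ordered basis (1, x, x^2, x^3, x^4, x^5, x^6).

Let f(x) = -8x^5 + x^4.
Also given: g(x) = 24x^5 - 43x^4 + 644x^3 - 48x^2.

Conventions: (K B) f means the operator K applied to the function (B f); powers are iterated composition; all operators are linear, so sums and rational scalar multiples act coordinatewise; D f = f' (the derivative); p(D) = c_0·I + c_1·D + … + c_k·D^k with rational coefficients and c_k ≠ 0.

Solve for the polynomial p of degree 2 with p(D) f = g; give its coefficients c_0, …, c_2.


D^0 f = -8x^5 + x^4
D^1 f = -40x^4 + 4x^3
D^2 f = -160x^3 + 12x^2
matching coefficients of g against c_0 f + c_1 Df + … from the top degree down determines the c_i
solution: c_0 = -3, c_1 = 1, c_2 = -4

p(D) = -3·I + D − 4·D^2, i.e. c_0 = -3, c_1 = 1, c_2 = -4


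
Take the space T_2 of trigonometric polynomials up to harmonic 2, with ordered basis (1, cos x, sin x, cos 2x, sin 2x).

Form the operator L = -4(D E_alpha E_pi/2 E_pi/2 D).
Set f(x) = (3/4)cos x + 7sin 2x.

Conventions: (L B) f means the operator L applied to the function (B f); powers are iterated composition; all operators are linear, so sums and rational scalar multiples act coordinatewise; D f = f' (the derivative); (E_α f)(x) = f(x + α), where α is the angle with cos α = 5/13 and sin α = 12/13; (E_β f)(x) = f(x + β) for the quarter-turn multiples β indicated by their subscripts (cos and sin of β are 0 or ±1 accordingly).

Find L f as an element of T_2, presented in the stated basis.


D f = -(3/4)sin x + 14cos 2x
E_pi/2 D f = -(3/4)cos x - 14cos 2x
E_pi/2 E_pi/2 D f = (3/4)sin x + 14cos 2x
E_alpha (E_pi/2 E_pi/2) D f = (9/13)cos x + (15/52)sin x - (1666/169)cos 2x - (1680/169)sin 2x
D E_alpha (E_pi/2 E_pi/2) D f = (15/52)cos x - (9/13)sin x - (3360/169)cos 2x + (3332/169)sin 2x
(-4(D E_alpha E_pi/2 E_pi/2 D)) f = -(15/13)cos x + (36/13)sin x + (13440/169)cos 2x - (13328/169)sin 2x

the result is g(x) = -(15/13)cos x + (36/13)sin x + (13440/169)cos 2x - (13328/169)sin 2x


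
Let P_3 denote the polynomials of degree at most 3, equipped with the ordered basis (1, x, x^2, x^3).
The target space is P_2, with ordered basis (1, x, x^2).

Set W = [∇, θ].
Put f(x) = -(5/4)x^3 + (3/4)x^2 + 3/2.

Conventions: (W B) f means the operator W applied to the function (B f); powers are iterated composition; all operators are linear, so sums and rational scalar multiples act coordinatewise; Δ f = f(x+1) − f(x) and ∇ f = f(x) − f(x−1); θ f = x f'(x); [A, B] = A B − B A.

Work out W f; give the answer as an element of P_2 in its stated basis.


θ f = -(15/4)x^3 + (3/2)x^2
∇ θ f = -(45/4)x^2 + (57/4)x - 21/4
∇ f = -(15/4)x^2 + (21/4)x - 2
θ ∇ f = -(15/2)x^2 + (21/4)x
[∇, θ] f = -(15/4)x^2 + 9x - 21/4

g(x) = -(15/4)x^2 + 9x - 21/4


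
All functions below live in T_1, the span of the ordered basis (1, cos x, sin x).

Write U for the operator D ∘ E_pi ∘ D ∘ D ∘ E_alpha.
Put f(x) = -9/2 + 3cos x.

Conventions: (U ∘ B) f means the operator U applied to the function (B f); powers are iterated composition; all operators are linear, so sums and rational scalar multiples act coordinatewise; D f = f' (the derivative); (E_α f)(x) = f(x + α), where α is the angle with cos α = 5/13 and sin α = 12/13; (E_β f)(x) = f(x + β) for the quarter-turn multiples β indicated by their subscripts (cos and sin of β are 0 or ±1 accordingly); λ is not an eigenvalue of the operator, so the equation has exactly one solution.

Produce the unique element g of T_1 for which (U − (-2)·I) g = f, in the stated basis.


write g with unknown coordinates in the stated basis and equate coefficients in (U − (-2)·I) g = f
solving from the highest basis element down gives g = -9/4 + (42/17)cos x + (15/17)sin x
check: U g = -(33/17)cos x - (30/17)sin x
so U g − (-2)·g = -9/2 + 3cos x = f ✓

the image equals g(x) = -9/4 + (42/17)cos x + (15/17)sin x


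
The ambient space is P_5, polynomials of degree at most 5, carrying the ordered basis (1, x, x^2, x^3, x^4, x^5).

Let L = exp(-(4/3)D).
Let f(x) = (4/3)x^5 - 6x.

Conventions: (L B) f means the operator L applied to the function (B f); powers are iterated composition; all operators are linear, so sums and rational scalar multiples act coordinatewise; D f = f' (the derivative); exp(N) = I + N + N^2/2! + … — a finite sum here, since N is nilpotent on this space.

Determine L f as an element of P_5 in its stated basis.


the result is g(x) = (4/3)x^5 - (80/9)x^4 + (640/27)x^3 - (2560/81)x^2 + (3662/243)x + 1736/729

order-1 term: -(80/9)x^4 + 8
order-2 term: (640/27)x^3
order-3 term: -(2560/81)x^2
order-4 term: (5120/243)x
order-5 term: -4096/729
the series for exp(-(4/3)D) f terminates at order 5
exp(-(4/3)D) f = (4/3)x^5 - (80/9)x^4 + (640/27)x^3 - (2560/81)x^2 + (3662/243)x + 1736/729


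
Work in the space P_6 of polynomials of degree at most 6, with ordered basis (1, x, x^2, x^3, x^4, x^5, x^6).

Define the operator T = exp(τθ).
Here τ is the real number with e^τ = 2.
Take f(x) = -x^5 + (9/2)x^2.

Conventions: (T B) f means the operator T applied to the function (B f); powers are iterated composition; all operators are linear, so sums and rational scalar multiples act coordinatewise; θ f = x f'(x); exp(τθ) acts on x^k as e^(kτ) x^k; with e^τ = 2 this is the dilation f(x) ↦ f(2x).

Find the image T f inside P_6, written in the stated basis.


g(x) = -32x^5 + 18x^2

exp(τθ) x^k = e^(kτ) x^k; with e^τ = 2 this sends x^k to 2^k x^k
x^2 ↦ 4 x^2
x^5 ↦ 32 x^5
applying this coordinatewise to f: exp(τθ) f = -32x^5 + 18x^2


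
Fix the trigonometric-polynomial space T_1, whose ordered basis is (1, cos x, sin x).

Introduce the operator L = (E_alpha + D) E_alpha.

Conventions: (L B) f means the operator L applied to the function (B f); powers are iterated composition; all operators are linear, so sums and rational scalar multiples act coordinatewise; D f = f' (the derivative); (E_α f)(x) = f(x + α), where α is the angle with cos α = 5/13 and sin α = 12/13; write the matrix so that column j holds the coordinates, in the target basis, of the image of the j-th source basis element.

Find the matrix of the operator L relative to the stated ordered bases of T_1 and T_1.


image of 1: 1
image of cos x: -(275/169)cos x - (185/169)sin x
image of sin x: (185/169)cos x - (275/169)sin x
each image's coordinates form column j of the matrix

the matrix is [[1, 0, 0]; [0, -275/169, 185/169]; [0, -185/169, -275/169]] (rows listed top to bottom)


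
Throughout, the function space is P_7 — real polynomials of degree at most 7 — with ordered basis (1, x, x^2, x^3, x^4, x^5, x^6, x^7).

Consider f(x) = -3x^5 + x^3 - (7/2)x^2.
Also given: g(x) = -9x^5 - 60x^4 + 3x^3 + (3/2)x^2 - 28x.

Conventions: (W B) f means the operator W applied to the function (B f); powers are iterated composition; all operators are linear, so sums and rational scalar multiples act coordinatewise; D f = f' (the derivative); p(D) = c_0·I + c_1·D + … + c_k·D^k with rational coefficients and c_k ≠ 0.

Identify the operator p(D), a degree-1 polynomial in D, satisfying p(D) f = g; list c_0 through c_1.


c_0 = 3, c_1 = 4

D^0 f = -3x^5 + x^3 - (7/2)x^2
D^1 f = -15x^4 + 3x^2 - 7x
matching coefficients of g against c_0 f + c_1 Df + … from the top degree down determines the c_i
solution: c_0 = 3, c_1 = 4


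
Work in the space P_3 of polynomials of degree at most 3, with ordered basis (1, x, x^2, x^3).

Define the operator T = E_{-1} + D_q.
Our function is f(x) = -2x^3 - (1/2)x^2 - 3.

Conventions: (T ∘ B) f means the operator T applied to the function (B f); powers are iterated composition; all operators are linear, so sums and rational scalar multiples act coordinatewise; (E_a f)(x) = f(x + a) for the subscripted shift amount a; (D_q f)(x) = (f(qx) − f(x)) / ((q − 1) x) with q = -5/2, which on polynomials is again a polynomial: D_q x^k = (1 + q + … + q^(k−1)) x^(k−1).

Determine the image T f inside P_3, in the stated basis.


E_{-1} f = -2x^3 + (11/2)x^2 - 5x - 3/2
D_q f = -(19/2)x^2 + (3/4)x
(E_{-1} + D_q) f = -2x^3 - 4x^2 - (17/4)x - 3/2

the image equals g(x) = -2x^3 - 4x^2 - (17/4)x - 3/2


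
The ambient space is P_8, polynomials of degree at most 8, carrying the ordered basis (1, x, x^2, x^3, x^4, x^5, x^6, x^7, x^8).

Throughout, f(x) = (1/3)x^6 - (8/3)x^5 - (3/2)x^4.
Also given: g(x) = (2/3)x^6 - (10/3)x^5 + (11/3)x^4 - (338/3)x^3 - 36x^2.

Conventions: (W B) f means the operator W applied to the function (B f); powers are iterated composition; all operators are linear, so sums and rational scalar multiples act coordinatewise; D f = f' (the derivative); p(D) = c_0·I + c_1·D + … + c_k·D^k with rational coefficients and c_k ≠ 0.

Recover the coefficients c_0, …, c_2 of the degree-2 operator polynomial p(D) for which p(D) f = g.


c_0 = 2, c_1 = 1, c_2 = 2

D^0 f = (1/3)x^6 - (8/3)x^5 - (3/2)x^4
D^1 f = 2x^5 - (40/3)x^4 - 6x^3
D^2 f = 10x^4 - (160/3)x^3 - 18x^2
matching coefficients of g against c_0 f + c_1 Df + … from the top degree down determines the c_i
solution: c_0 = 2, c_1 = 1, c_2 = 2


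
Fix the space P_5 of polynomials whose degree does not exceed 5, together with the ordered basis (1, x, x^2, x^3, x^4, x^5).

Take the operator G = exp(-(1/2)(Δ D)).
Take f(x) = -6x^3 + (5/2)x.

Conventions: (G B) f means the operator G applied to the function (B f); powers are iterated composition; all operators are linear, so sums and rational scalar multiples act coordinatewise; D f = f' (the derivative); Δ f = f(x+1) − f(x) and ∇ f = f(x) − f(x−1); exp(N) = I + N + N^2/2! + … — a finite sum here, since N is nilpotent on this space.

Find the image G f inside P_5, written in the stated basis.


the image equals g(x) = -6x^3 + (41/2)x + 9

order-1 term: 18x + 9
the series for exp(-(1/2)(Δ D)) f terminates at order 1
exp(-(1/2)(Δ D)) f = -6x^3 + (41/2)x + 9


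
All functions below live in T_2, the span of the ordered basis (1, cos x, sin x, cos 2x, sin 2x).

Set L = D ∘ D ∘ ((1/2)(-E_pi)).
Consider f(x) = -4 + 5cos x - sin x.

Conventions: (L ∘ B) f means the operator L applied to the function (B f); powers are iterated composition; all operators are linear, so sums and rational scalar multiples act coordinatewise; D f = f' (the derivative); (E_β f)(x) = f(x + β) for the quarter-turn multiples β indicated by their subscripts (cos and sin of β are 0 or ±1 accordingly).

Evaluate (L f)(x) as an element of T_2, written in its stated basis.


E_pi f = -4 - 5cos x + sin x
(-E_pi) f = 4 + 5cos x - sin x
((1/2)(-E_pi)) f = 2 + (5/2)cos x - (1/2)sin x
D ((1/2)(-E_pi)) f = -(1/2)cos x - (5/2)sin x
D D ((1/2)(-E_pi)) f = -(5/2)cos x + (1/2)sin x

the image equals g(x) = -(5/2)cos x + (1/2)sin x


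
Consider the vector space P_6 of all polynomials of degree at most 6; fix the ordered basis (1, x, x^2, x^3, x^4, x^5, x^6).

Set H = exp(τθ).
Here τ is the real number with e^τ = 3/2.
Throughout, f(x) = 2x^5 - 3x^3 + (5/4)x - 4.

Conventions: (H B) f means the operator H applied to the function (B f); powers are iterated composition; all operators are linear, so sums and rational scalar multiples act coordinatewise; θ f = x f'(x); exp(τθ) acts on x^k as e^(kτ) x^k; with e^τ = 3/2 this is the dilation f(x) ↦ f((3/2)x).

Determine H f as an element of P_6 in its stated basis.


exp(τθ) x^k = e^(kτ) x^k; with e^τ = 3/2 this sends x^k to (3/2)^k x^k
x ↦ 3/2 x
x^3 ↦ 27/8 x^3
x^5 ↦ 243/32 x^5
applying this coordinatewise to f: exp(τθ) f = (243/16)x^5 - (81/8)x^3 + (15/8)x - 4

the image equals g(x) = (243/16)x^5 - (81/8)x^3 + (15/8)x - 4


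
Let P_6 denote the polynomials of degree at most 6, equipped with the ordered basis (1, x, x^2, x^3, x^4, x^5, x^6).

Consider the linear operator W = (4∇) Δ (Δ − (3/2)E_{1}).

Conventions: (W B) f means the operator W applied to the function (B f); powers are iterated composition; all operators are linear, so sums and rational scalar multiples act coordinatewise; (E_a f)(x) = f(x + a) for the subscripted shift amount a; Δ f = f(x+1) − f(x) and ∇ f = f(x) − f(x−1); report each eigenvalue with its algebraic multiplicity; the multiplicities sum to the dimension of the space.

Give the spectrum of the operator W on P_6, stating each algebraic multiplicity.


image of 1: 0
image of x: 0
image of x^2: -12
image of x^3: -36x - 12
image of x^4: -72x^2 - 48x - 36
image of x^5: -120x^3 - 120x^2 - 180x - 60
image of x^6: -180x^4 - 240x^3 - 540x^2 - 360x - 132
the matrix is upper triangular; its diagonal is (0, 0, 0, 0, 0, 0, 0)
for a triangular matrix the eigenvalues are the diagonal entries, with algebraic multiplicity their repetition count

λ = 0 (multiplicity 7)


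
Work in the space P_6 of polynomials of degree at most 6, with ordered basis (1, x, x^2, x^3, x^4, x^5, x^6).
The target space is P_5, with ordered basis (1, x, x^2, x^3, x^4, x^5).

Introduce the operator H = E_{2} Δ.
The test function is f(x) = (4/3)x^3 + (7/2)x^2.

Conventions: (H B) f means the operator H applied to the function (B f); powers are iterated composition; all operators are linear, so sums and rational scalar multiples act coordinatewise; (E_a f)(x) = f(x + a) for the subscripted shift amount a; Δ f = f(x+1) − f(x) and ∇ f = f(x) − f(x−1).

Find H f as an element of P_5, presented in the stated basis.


Δ f = 4x^2 + 11x + 29/6
E_{2} Δ f = 4x^2 + 27x + 257/6

the result is g(x) = 4x^2 + 27x + 257/6


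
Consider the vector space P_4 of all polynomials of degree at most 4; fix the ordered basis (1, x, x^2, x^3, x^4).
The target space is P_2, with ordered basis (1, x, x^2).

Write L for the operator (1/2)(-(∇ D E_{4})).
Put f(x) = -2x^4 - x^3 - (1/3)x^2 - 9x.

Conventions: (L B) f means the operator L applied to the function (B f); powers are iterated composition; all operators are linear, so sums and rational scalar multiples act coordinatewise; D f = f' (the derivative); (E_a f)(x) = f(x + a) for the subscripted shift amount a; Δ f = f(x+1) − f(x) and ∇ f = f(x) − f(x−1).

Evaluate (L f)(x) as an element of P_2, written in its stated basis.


E_{4} f = -2x^4 - 33x^3 - (613/3)x^2 - (1715/3)x - 1852/3
D E_{4} f = -8x^3 - 99x^2 - (1226/3)x - 1715/3
∇ D E_{4} f = -24x^2 - 174x - 953/3
(-(∇ D E_{4})) f = 24x^2 + 174x + 953/3
((1/2)(-(∇ D E_{4}))) f = 12x^2 + 87x + 953/6

the result is g(x) = 12x^2 + 87x + 953/6


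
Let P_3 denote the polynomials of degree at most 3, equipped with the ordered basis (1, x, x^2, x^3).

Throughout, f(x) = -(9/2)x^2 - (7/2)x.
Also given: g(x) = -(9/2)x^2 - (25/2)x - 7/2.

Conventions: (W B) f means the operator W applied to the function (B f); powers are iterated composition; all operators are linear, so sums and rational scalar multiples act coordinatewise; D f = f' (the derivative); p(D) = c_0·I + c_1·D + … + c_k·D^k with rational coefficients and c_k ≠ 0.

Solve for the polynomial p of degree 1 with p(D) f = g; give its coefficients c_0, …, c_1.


c_0 = 1, c_1 = 1

D^0 f = -(9/2)x^2 - (7/2)x
D^1 f = -9x - 7/2
matching coefficients of g against c_0 f + c_1 Df + … from the top degree down determines the c_i
solution: c_0 = 1, c_1 = 1


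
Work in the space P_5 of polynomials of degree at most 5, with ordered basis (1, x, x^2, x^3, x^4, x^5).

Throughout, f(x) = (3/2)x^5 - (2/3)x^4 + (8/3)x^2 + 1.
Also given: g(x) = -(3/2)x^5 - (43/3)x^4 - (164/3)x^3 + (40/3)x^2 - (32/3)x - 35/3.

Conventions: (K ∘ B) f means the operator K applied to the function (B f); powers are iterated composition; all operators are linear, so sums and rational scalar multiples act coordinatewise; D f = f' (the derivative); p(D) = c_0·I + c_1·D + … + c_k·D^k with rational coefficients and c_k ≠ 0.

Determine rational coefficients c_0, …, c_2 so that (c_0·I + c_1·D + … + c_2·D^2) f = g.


D^0 f = (3/2)x^5 - (2/3)x^4 + (8/3)x^2 + 1
D^1 f = (15/2)x^4 - (8/3)x^3 + (16/3)x
D^2 f = 30x^3 - 8x^2 + 16/3
matching coefficients of g against c_0 f + c_1 Df + … from the top degree down determines the c_i
solution: c_0 = -1, c_1 = -2, c_2 = -2

c_0 = -1, c_1 = -2, c_2 = -2


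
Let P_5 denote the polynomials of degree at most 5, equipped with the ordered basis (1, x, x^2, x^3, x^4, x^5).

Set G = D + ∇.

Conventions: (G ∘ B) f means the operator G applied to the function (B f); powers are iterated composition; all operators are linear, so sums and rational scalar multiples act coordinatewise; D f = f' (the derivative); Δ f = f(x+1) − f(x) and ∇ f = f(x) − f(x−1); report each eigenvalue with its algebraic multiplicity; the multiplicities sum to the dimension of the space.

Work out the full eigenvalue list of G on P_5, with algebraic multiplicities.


λ = 0 (multiplicity 6)

image of 1: 0
image of x: 2
image of x^2: 4x - 1
image of x^3: 6x^2 - 3x + 1
image of x^4: 8x^3 - 6x^2 + 4x - 1
image of x^5: 10x^4 - 10x^3 + 10x^2 - 5x + 1
the matrix is upper triangular; its diagonal is (0, 0, 0, 0, 0, 0)
for a triangular matrix the eigenvalues are the diagonal entries, with algebraic multiplicity their repetition count


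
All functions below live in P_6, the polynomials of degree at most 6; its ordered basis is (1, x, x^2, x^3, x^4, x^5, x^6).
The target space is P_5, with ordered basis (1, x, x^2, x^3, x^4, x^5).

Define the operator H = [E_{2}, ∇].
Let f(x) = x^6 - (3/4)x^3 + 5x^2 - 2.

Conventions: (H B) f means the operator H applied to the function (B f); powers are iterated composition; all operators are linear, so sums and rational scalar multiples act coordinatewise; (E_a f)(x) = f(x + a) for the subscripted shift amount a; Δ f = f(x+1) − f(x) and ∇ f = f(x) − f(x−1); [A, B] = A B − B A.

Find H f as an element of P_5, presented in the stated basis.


∇ f = 6x^5 - 15x^4 + 20x^3 - (69/4)x^2 + (73/4)x - 27/4
E_{2} ∇ f = 6x^5 + 45x^4 + 140x^3 + (891/4)x^2 + (757/4)x + 291/4
E_{2} f = x^6 + 12x^5 + 60x^4 + (637/4)x^3 + (481/2)x^2 + 203x + 76
∇ E_{2} f = 6x^5 + 45x^4 + 140x^3 + (891/4)x^2 + (757/4)x + 291/4
[E_{2}, ∇] f = 0

the image equals g(x) = 0


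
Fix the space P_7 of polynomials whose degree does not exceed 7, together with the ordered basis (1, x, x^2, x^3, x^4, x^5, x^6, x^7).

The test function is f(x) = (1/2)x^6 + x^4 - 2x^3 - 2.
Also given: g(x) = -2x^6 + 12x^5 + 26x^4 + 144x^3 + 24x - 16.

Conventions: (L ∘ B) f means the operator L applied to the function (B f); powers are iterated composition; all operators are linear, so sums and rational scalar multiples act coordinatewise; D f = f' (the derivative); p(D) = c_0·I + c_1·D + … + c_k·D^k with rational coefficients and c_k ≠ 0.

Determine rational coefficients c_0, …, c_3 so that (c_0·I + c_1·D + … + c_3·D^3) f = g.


p(D) = -4·I + 4·D + 2·D^2 + 2·D^3, i.e. c_0 = -4, c_1 = 4, c_2 = 2, c_3 = 2

D^0 f = (1/2)x^6 + x^4 - 2x^3 - 2
D^1 f = 3x^5 + 4x^3 - 6x^2
D^2 f = 15x^4 + 12x^2 - 12x
D^3 f = 60x^3 + 24x - 12
matching coefficients of g against c_0 f + c_1 Df + … from the top degree down determines the c_i
solution: c_0 = -4, c_1 = 4, c_2 = 2, c_3 = 2


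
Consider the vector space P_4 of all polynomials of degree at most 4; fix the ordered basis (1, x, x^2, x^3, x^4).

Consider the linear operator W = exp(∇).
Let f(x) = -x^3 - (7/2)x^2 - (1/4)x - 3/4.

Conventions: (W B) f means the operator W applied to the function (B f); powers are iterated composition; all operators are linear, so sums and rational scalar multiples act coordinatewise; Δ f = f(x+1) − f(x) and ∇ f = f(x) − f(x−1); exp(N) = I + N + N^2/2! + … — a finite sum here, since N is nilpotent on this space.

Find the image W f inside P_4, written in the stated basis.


order-1 term: -3x^2 - 4x + 9/4
order-2 term: -3x - 1/2
order-3 term: -1
the series for exp(∇) f terminates at order 3
exp(∇) f = -x^3 - (13/2)x^2 - (29/4)x

the image equals g(x) = -x^3 - (13/2)x^2 - (29/4)x


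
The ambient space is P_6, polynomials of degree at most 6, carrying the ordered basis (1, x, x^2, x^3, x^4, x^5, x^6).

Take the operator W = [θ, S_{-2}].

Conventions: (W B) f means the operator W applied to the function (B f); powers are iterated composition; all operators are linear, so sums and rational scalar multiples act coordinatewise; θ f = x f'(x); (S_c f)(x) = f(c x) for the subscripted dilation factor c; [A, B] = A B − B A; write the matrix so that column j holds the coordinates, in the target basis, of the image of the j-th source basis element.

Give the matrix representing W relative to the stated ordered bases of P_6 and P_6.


image of 1: 0
image of x: 0
image of x^2: 0
image of x^3: 0
image of x^4: 0
image of x^5: 0
image of x^6: 0
each image's coordinates form column j of the matrix

the matrix is [[0, 0, 0, 0, 0, 0, 0]; [0, 0, 0, 0, 0, 0, 0]; [0, 0, 0, 0, 0, 0, 0]; [0, 0, 0, 0, 0, 0, 0]; [0, 0, 0, 0, 0, 0, 0]; [0, 0, 0, 0, 0, 0, 0]; [0, 0, 0, 0, 0, 0, 0]] (rows listed top to bottom)


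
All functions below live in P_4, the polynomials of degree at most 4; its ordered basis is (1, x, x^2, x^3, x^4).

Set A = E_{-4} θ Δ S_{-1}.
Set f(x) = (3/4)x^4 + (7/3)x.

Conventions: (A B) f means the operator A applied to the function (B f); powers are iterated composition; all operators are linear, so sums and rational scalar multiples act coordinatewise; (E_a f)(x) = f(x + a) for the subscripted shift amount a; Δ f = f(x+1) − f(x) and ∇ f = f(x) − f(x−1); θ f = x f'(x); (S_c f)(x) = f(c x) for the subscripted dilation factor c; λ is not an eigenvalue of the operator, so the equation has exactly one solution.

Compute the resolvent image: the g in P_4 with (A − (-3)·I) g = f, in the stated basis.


g(x) = (1/4)x^4 - x^3 + 9x^2 - (275/9)x + 136/3

write g with unknown coordinates in the stated basis and equate coefficients in (A − (-3)·I) g = f
solving from the highest basis element down gives g = (1/4)x^4 - x^3 + 9x^2 - (275/9)x + 136/3
check: A g = 3x^3 - 27x^2 + 94x - 136
so A g − (-3)·g = (3/4)x^4 + (7/3)x = f ✓
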